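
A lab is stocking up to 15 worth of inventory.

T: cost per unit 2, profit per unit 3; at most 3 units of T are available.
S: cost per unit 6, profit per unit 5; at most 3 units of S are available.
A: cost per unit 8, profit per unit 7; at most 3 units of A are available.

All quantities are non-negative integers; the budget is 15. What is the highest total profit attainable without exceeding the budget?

16

This is a bounded integer knapsack.
3×T and 1×A: cost 14 ≤ 15, profit 3·3 + 1·7 = 16.
3×T and 1×S: cost 12 ≤ 15, profit 3·3 + 1·5 = 14.
Best is 16.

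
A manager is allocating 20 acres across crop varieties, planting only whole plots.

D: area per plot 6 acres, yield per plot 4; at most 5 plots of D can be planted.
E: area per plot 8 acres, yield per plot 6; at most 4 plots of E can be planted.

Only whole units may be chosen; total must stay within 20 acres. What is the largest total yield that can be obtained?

14

E has the best ratio (6/8); taking only E gives at most 2×6 = 12 (stopped by the area limit).
Mixing does better — 2×D and 1×E: area 20 ≤ 20, yield 2·4 + 1·6 = 14.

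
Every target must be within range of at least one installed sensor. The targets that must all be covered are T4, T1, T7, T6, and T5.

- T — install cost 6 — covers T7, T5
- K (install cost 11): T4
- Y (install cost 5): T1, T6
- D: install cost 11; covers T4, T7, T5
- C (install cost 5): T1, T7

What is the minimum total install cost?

16

The greedy cost-per-new-target heuristic would pick Y, T, and K for 22, but a cheaper cover exists.
Choose Y and D: together they cover T4, T1, T7, T6, T5 — every target.
Total install cost: 5 + 11 = 16.
No cover costs less than 16.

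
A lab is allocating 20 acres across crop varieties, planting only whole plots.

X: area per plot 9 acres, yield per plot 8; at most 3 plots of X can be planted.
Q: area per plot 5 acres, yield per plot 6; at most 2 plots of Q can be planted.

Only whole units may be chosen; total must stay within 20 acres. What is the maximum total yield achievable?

Q has the best ratio (6/5); taking only Q gives at most 2×6 = 12 (stopped by the supply cap of 2).
Mixing does better — 1×X and 2×Q: area 19 ≤ 20, yield 1·8 + 2·6 = 20.

20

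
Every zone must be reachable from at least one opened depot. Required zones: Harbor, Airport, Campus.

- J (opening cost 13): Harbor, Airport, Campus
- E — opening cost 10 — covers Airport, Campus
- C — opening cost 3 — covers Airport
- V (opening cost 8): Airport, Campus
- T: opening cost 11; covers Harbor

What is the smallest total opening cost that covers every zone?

The greedy cost-per-new-zone heuristic would pick C and J for 16, but a cheaper cover exists.
J alone covers Harbor, Airport, Campus — every zone.
Total opening cost: 13.
No cover costs less than 13.

13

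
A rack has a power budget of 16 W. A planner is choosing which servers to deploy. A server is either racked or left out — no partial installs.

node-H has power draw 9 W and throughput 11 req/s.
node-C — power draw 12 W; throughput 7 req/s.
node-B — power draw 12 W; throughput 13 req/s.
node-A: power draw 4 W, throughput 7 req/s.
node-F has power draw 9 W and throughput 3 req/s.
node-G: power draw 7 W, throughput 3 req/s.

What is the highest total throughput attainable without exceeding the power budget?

20

This is a 0-1 knapsack instance.
Allowing fractional choices, the relaxed optimum would be about 21.2, but servers are indivisible.
node-C + node-A: power draw 12 + 4 = 16 ≤ 16, throughput 7 + 7 = 14.
node-H + node-A: power draw 9 + 4 = 13 ≤ 16, throughput 11 + 7 = 18.
node-B + node-A: power draw 12 + 4 = 16 ≤ 16, throughput 13 + 7 = 20.
Best is node-B and node-A with total throughput 20.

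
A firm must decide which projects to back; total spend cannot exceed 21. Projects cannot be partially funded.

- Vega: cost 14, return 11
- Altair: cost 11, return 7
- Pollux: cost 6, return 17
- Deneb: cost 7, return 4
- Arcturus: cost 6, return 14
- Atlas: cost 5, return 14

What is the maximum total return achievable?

Allowing fractional choices, the relaxed optimum would be about 48.1, but projects are indivisible.
Pollux + Deneb + Atlas: cost 6 + 7 + 5 = 18 ≤ 21, return 17 + 4 + 14 = 35.
Pollux + Deneb + Arcturus: cost 6 + 7 + 6 = 19 ≤ 21, return 17 + 4 + 14 = 35.
Pollux + Arcturus + Atlas: cost 6 + 6 + 5 = 17 ≤ 21, return 17 + 14 + 14 = 45.
Best is Pollux, Arcturus, and Atlas with total return 45.

45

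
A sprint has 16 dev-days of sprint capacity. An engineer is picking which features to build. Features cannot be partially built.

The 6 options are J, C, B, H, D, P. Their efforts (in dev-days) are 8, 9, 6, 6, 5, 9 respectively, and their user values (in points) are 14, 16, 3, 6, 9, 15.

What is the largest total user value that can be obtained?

25

Treat it as a binary knapsack problem.
Allowing fractional choices, the relaxed optimum would be about 28.5, but features are indivisible.
D + P: effort 5 + 9 = 14 ≤ 16, user value 9 + 15 = 24.
C + D: effort 9 + 5 = 14 ≤ 16, user value 16 + 9 = 25.
J + D: effort 8 + 5 = 13 ≤ 16, user value 14 + 9 = 23.
Best is C and D with total user value 25.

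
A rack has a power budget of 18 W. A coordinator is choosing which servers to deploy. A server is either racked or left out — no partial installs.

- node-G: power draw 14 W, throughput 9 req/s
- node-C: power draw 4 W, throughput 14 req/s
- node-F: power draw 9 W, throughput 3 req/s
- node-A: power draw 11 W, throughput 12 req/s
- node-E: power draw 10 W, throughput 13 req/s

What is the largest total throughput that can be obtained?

Allowing fractional choices, the relaxed optimum would be about 31.4, but servers are indivisible.
node-C + node-A: power draw 4 + 11 = 15 ≤ 18, throughput 14 + 12 = 26.
node-G + node-C: power draw 14 + 4 = 18 ≤ 18, throughput 9 + 14 = 23.
node-C + node-E: power draw 4 + 10 = 14 ≤ 18, throughput 14 + 13 = 27.
Best is node-C and node-E with total throughput 27.

27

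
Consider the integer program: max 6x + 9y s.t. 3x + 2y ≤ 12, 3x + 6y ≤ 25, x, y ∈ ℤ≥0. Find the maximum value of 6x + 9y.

(x,y)=(2,3) is feasible, giving 39.
(x,y)=(0,4) is feasible, giving 36.
(x,y)=(1,3) is feasible, giving 33.
The best lattice point is (2,3), giving 39.

39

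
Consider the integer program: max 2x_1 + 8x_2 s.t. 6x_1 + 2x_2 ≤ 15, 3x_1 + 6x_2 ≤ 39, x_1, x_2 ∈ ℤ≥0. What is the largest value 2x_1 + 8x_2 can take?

48

(x_1,x_2)=(0,6): 6·0+2·6=12≤15, 3·0+6·6=36≤39, objective 48.
(x_1,x_2)=(0,5): 6·0+2·5=10≤15, 3·0+6·5=30≤39, objective 40.
Maximum is 48 at (x_1,x_2)=(0,6).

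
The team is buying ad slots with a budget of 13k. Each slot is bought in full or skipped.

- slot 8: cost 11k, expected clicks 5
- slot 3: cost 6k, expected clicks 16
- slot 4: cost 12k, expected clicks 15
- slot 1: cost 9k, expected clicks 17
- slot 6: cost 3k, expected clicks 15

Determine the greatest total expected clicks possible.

Allowing fractional choices, the relaxed optimum would be about 38.6, but ad slots are indivisible.
slot 3 + slot 6: cost 6 + 3 = 9 ≤ 13, expected clicks 16 + 15 = 31.
slot 1 + slot 6: cost 9 + 3 = 12 ≤ 13, expected clicks 17 + 15 = 32.
Best is slot 1 and slot 6 with total expected clicks 32.

32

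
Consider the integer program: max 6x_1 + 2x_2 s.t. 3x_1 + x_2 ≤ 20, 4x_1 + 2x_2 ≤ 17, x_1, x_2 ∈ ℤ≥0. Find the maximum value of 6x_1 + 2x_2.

Relaxing integrality, the LP optimum is 25.50 at (x_1,x_2) = (4.25, 0), which is not an integer point.
(x_1,x_2)=(4,0): 3·4+1·0=12≤20, 4·4+2·0=16≤17, objective 24.
(x_1,x_2)=(3,1): 3·3+1·1=10≤20, 4·3+2·1=14≤17, objective 20.
No feasible integer point exceeds 24.

24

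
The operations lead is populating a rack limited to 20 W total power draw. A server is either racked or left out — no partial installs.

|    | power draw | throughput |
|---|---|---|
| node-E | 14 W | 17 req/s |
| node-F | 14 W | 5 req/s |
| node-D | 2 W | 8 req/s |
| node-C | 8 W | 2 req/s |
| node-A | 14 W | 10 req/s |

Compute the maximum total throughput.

25

Allowing fractional choices, the relaxed optimum would be about 27.9, but servers are indivisible.
node-E + node-D: power draw 14 + 2 = 16 ≤ 20, throughput 17 + 8 = 25.
node-E: power draw 14 ≤ 20, throughput 17.
node-D + node-A: power draw 2 + 14 = 16 ≤ 20, throughput 8 + 10 = 18.
Best is node-E and node-D with total throughput 25.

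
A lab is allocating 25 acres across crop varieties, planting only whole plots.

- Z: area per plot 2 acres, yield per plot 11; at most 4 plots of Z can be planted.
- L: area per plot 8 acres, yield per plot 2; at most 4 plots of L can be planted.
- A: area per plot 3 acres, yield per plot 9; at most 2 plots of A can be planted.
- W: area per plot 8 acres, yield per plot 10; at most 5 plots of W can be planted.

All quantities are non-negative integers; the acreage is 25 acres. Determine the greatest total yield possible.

72

Z has the best ratio (11/2); taking only Z gives at most 4×11 = 44 (stopped by the supply cap of 4).
Mixing does better — 4×Z, 2×A, and 1×W: area 22 ≤ 25, yield 4·11 + 2·9 + 1·10 = 72.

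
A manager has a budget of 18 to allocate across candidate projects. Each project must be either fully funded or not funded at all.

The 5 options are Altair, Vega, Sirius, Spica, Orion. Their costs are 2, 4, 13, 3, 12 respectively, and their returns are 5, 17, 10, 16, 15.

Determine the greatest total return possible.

38

Allowing fractional choices, the relaxed optimum would be about 49.2, but projects are indivisible.
Altair + Spica + Orion: cost 2 + 3 + 12 = 17 ≤ 18, return 5 + 16 + 15 = 36.
Altair + Vega + Orion: cost 2 + 4 + 12 = 18 ≤ 18, return 5 + 17 + 15 = 37.
Altair + Vega + Spica: cost 2 + 4 + 3 = 9 ≤ 18, return 5 + 17 + 16 = 38.
Best is Altair, Vega, and Spica with total return 38.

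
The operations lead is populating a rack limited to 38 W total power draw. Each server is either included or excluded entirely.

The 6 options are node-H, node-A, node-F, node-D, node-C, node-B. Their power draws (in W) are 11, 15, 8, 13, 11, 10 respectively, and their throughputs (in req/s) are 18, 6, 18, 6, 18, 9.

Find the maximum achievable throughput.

54

node-H + node-F + node-C: power draw 11 + 8 + 11 = 30 ≤ 38, throughput 18 + 18 + 18 = 54.
node-F + node-C + node-B: power draw 8 + 11 + 10 = 29 ≤ 38, throughput 18 + 18 + 9 = 45.
node-H + node-F + node-B: power draw 11 + 8 + 10 = 29 ≤ 38, throughput 18 + 18 + 9 = 45.
Best is node-H, node-F, and node-C with total throughput 54.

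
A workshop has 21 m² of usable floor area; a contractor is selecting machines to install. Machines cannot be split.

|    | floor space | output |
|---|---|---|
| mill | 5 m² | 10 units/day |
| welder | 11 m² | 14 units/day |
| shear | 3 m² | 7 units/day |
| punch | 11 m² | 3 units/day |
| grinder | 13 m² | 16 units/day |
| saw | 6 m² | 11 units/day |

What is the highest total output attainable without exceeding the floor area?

33

Allowing fractional choices, the relaxed optimum would be about 36.9, but machines are indivisible.
welder + shear + saw: floor space 11 + 3 + 6 = 20 ≤ 21, output 14 + 7 + 11 = 32.
mill + shear + grinder: floor space 5 + 3 + 13 = 21 ≤ 21, output 10 + 7 + 16 = 33.
mill + welder + shear: floor space 5 + 11 + 3 = 19 ≤ 21, output 10 + 14 + 7 = 31.
Best is mill, shear, and grinder with total output 33.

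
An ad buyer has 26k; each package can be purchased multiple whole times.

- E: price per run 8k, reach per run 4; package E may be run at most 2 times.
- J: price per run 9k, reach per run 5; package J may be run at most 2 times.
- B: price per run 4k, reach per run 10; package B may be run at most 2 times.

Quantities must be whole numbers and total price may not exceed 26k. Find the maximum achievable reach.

1×E, 1×J, and 2×B: price 25 ≤ 26, reach 1·4 + 1·5 + 2·10 = 29.
2×J and 2×B: price 26 ≤ 26, reach 2·5 + 2·10 = 30.
Best is 30.

30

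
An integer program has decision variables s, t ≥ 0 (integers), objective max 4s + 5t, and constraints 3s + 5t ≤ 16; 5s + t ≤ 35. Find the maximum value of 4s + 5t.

20

Relaxing integrality, the LP optimum is 21.33 at (s,t) = (5.33, 0), which is not an integer point.
(s,t)=(5,0) is feasible, giving 20.
(s,t)=(4,0) is feasible, giving 16.
Maximum is 20 at (s,t)=(5,0).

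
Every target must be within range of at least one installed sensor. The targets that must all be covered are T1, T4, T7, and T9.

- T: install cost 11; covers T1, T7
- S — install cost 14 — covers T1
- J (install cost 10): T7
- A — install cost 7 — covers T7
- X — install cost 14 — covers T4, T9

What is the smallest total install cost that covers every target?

This is an integer covering problem.
Choose T and X: together they cover T1, T4, T7, T9 — every target.
Total install cost: 11 + 14 = 25.
No cover costs less than 25.

25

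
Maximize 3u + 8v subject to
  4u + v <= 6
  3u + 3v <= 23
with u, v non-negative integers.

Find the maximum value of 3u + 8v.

(u,v)=(0,6): 4·0+1·6=6≤6, 3·0+3·6=18≤23, objective 48.
(u,v)=(0,5): 4·0+1·5=5≤6, 3·0+3·5=15≤23, objective 40.
No feasible integer point exceeds 48.

48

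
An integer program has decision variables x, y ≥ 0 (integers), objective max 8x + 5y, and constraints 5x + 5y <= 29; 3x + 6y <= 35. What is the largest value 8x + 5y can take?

Relaxing integrality, the LP optimum is 46.40 at (x,y) = (5.8, 0), which is not an integer point.
(x,y)=(5,0) is feasible, giving 40.
(x,y)=(4,1) is feasible, giving 37.
The best lattice point is (5,0), giving 40.

40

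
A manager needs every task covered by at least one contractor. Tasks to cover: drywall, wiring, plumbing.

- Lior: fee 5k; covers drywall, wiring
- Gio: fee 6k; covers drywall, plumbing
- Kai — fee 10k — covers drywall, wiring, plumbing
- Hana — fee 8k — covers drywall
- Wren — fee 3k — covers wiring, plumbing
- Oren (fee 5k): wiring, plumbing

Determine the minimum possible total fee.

8

Choose Lior and Wren: together they cover drywall, wiring, plumbing — every task.
Total fee: 5 + 3 = 8.
No cover costs less than 8.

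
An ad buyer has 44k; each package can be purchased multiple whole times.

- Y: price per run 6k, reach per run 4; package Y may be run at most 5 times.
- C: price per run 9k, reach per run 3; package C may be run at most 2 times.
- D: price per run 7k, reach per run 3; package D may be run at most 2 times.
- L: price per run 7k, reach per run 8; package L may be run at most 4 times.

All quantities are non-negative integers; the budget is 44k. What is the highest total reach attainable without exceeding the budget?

40

This is a bounded integer knapsack.
L has the best ratio (8/7); taking only L gives at most 4×8 = 32 (stopped by the supply cap of 4).
Mixing does better — 2×Y and 4×L: price 40 ≤ 44, reach 2·4 + 4·8 = 40.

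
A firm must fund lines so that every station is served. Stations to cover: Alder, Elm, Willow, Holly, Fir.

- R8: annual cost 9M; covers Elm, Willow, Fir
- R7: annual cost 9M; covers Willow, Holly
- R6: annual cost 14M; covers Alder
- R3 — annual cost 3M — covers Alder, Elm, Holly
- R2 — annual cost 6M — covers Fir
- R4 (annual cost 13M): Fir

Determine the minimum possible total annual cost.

Choose R8 and R3: together they cover Alder, Elm, Willow, Holly, Fir — every station.
Total annual cost: 9 + 3 = 12.

12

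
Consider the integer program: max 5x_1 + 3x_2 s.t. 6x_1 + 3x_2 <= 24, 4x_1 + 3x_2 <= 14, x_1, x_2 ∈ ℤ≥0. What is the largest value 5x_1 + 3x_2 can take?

Relaxing integrality, the LP optimum is 17.50 at (x_1,x_2) = (3.5, 0), which is not an integer point.
(x_1,x_2)=(2,2): 6·2+3·2=18≤24, 4·2+3·2=14≤14, objective 16.
(x_1,x_2)=(3,0): 6·3+3·0=18≤24, 4·3+3·0=12≤14, objective 15.
(x_1,x_2)=(1,3): 6·1+3·3=15≤24, 4·1+3·3=13≤14, objective 14.
(x_1,x_2)=(2,1): 6·2+3·1=15≤24, 4·2+3·1=11≤14, objective 13.
Maximum is 16 at (x_1,x_2)=(2,2).

16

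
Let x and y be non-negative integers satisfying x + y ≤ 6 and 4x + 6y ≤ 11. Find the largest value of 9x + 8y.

(x,y)=(2,0): 1·2+1·0=2≤6, 4·2+6·0=8≤11, objective 18.
(x,y)=(1,1): 1·1+1·1=2≤6, 4·1+6·1=10≤11, objective 17.
(x,y)=(1,0): 1·1+1·0=1≤6, 4·1+6·0=4≤11, objective 9.
Maximum is 18 at (x,y)=(2,0).

18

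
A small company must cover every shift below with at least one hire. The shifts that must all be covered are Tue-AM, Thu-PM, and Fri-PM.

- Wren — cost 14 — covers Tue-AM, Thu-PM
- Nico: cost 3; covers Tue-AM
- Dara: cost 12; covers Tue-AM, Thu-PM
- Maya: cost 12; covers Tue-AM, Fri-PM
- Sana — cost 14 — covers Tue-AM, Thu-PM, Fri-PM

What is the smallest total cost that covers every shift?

Sana alone covers Tue-AM, Thu-PM, Fri-PM — every shift.
Total cost: 14.

14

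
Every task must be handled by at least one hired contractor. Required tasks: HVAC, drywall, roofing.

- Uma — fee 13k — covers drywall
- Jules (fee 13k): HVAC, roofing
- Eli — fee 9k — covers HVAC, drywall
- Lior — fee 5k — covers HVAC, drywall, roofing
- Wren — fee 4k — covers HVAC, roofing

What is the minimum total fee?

5

Lior alone covers HVAC, drywall, roofing — every task.
Total fee: 5.
No cover costs less than 5.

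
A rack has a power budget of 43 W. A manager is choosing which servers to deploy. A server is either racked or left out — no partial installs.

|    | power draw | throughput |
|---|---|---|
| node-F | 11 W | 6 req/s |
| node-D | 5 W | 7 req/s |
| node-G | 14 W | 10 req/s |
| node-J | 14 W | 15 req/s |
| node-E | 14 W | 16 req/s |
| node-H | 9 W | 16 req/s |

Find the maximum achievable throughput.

Treat it as a binary knapsack problem.
Allowing fractional choices, the relaxed optimum would be about 54.7, but servers are indivisible.
node-D + node-G + node-J + node-H: power draw 5 + 14 + 14 + 9 = 42 ≤ 43, throughput 7 + 10 + 15 + 16 = 48.
node-D + node-J + node-E + node-H: power draw 5 + 14 + 14 + 9 = 42 ≤ 43, throughput 7 + 15 + 16 + 16 = 54.
node-D + node-G + node-E + node-H: power draw 5 + 14 + 14 + 9 = 42 ≤ 43, throughput 7 + 10 + 16 + 16 = 49.
Best is node-D, node-J, node-E, and node-H with total throughput 54.

54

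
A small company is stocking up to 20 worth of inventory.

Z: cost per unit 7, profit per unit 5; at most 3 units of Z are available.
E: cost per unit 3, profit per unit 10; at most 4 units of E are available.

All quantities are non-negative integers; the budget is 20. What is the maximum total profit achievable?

This is a bounded integer knapsack.
4×E: cost 12 ≤ 20, profit 4·10 = 40.
1×Z and 4×E: cost 19 ≤ 20, profit 1·5 + 4·10 = 45.
Best is 45.

45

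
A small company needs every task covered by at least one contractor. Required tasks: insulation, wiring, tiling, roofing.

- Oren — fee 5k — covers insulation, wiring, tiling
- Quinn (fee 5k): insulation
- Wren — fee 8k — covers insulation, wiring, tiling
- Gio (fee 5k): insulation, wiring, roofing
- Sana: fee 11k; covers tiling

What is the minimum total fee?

Choose Oren and Gio: together they cover insulation, wiring, tiling, roofing — every task.
Total fee: 5 + 5 = 10.

10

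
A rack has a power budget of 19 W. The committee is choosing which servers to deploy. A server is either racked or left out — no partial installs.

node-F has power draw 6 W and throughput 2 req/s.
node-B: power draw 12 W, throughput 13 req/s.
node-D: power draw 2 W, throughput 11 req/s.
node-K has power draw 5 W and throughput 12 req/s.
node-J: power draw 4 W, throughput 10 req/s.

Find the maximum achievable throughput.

36

Treat it as a binary knapsack problem.
Take node-B, node-D, and node-K: power draw 12 + 2 + 5 = 19 ≤ 19, throughput 13 + 11 + 12 = 36.
No other feasible combination does better.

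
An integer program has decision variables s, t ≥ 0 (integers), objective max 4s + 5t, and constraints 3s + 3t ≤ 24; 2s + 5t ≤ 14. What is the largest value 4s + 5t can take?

(s,t)=(7,0): 3·7+3·0=21≤24, 2·7+5·0=14≤14, objective 28.
(s,t)=(6,0): 3·6+3·0=18≤24, 2·6+5·0=12≤14, objective 24.
The best lattice point is (7,0), giving 28.

28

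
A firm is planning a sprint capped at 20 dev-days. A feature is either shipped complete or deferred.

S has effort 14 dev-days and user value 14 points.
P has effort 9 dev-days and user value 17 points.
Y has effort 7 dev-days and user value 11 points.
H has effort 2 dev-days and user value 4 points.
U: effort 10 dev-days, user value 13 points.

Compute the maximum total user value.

Take P, Y, and H: effort 9 + 7 + 2 = 18 ≤ 20, user value 17 + 11 + 4 = 32.
No other feasible combination does better.

32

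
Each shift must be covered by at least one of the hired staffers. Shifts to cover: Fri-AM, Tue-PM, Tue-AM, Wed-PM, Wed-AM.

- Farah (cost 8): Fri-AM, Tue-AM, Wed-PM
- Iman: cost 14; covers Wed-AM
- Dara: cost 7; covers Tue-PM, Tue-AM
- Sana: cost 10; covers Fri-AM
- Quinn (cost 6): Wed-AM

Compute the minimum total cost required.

21

This is an integer covering problem.
Choose Farah, Dara, and Quinn: together they cover Fri-AM, Tue-PM, Tue-AM, Wed-PM, Wed-AM — every shift.
Total cost: 8 + 7 + 6 = 21.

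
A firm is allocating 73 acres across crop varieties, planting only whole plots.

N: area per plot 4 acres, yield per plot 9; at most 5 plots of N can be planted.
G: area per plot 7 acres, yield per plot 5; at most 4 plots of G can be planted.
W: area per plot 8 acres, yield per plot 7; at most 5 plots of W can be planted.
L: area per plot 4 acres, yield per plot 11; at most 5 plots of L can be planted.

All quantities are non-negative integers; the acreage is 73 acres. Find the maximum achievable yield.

L has the best ratio (11/4); taking only L gives at most 5×11 = 55 (stopped by the supply cap of 5).
Mixing does better — 5×N, 4×W, and 5×L: area 72 ≤ 73, yield 5·9 + 4·7 + 5·11 = 128.

128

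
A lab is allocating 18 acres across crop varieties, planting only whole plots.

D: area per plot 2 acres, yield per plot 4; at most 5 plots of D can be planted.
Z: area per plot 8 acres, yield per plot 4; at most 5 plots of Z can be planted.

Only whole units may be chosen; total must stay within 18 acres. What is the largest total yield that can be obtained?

D has the best ratio (4/2); taking only D gives at most 5×4 = 20 (stopped by the supply cap of 5).
Mixing does better — 5×D and 1×Z: area 18 ≤ 18, yield 5·4 + 1·4 = 24.

24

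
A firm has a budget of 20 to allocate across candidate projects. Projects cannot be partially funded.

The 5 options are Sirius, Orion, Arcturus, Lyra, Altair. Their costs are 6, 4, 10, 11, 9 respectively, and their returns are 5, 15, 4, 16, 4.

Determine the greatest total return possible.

31

Sirius + Orion + Arcturus: cost 6 + 4 + 10 = 20 ≤ 20, return 5 + 15 + 4 = 24.
Orion + Lyra: cost 4 + 11 = 15 ≤ 20, return 15 + 16 = 31.
Sirius + Orion + Altair: cost 6 + 4 + 9 = 19 ≤ 20, return 5 + 15 + 4 = 24.
Best is Orion and Lyra with total return 31.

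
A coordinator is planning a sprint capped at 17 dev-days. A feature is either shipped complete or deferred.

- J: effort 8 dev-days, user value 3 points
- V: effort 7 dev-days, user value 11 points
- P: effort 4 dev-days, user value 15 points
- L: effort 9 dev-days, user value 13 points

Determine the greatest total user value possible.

Treat it as a binary knapsack problem.
Take P and L: effort 4 + 9 = 13 ≤ 17, user value 15 + 13 = 28.
No other feasible combination does better.

28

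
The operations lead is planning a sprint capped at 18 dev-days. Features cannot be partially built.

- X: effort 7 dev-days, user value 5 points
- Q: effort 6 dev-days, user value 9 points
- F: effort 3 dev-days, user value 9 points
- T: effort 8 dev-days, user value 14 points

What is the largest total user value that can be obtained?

F + T: effort 3 + 8 = 11 ≤ 18, user value 9 + 14 = 23.
Q + F + T: effort 6 + 3 + 8 = 17 ≤ 18, user value 9 + 9 + 14 = 32.
X + F + T: effort 7 + 3 + 8 = 18 ≤ 18, user value 5 + 9 + 14 = 28.
Best is Q, F, and T with total user value 32.

32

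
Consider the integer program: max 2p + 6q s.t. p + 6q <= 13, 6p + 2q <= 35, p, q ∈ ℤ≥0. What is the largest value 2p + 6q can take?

16

The continuous relaxation peaks at (5.41, 1.26) with value 18.41; rounding to a feasible lattice point costs some objective.
(p,q)=(5,1): 1·5+6·1=11≤13, 6·5+2·1=32≤35, objective 16.
(p,q)=(4,1): 1·4+6·1=10≤13, 6·4+2·1=26≤35, objective 14.
(p,q)=(5,0): 1·5+6·0=5≤13, 6·5+2·0=30≤35, objective 10.
Maximum is 16 at (p,q)=(5,1).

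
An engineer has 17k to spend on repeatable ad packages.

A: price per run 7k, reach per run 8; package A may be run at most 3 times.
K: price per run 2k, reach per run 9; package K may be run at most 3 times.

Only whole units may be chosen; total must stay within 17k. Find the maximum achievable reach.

35

Take 1×A and 3×K: price 13 ≤ 17, reach 1·8 + 3·9 = 35.
K has the best ratio (9/2) and is taken to its limit of 3; remaining capacity is filled optimally with the others.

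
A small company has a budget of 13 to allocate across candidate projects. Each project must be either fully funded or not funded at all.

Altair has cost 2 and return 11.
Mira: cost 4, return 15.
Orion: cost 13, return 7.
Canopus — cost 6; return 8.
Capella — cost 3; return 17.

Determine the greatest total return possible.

Mira + Canopus + Capella: cost 4 + 6 + 3 = 13 ≤ 13, return 15 + 8 + 17 = 40.
Altair + Mira + Capella: cost 2 + 4 + 3 = 9 ≤ 13, return 11 + 15 + 17 = 43.
Best is Altair, Mira, and Capella with total return 43.

43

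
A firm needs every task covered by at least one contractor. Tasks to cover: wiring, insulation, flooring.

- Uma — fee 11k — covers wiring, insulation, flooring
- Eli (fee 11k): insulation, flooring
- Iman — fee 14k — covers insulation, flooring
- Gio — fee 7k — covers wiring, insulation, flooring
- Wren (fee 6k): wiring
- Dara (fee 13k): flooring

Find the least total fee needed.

7

Gio alone covers wiring, insulation, flooring — every task.
Total fee: 7.
No cover costs less than 7.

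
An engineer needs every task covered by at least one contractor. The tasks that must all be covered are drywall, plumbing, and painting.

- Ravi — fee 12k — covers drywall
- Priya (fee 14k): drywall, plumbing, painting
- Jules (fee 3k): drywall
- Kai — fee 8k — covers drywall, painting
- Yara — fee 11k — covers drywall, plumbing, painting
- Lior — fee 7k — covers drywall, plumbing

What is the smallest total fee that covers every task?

The greedy cost-per-new-task heuristic would pick Jules and Yara for 14, but a cheaper cover exists.
Yara alone covers drywall, plumbing, painting — every task.
Total fee: 11.
No cover costs less than 11.

11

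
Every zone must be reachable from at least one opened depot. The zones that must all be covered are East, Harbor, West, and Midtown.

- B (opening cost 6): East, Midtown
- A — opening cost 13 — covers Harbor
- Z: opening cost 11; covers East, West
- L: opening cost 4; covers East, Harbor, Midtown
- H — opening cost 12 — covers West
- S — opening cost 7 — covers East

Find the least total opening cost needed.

15

Choose Z and L: together they cover East, Harbor, West, Midtown — every zone.
Total opening cost: 11 + 4 = 15.
No cover costs less than 15.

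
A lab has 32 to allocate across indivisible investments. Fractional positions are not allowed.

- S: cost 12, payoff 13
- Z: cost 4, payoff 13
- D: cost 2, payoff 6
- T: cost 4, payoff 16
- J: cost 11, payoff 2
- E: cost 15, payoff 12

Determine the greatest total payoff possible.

Take S, Z, D, and T: cost 12 + 4 + 2 + 4 = 22 ≤ 32, payoff 13 + 13 + 6 + 16 = 48.
No other feasible combination does better.

48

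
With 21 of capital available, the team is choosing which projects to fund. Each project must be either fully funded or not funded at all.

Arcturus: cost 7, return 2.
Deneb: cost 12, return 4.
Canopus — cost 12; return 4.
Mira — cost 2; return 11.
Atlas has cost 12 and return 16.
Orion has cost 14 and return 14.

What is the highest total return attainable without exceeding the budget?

Allowing fractional choices, the relaxed optimum would be about 34.0, but projects are indivisible.
Mira + Atlas: cost 2 + 12 = 14 ≤ 21, return 11 + 16 = 27.
Mira + Orion: cost 2 + 14 = 16 ≤ 21, return 11 + 14 = 25.
Arcturus + Mira + Atlas: cost 7 + 2 + 12 = 21 ≤ 21, return 2 + 11 + 16 = 29.
Best is Arcturus, Mira, and Atlas with total return 29.

29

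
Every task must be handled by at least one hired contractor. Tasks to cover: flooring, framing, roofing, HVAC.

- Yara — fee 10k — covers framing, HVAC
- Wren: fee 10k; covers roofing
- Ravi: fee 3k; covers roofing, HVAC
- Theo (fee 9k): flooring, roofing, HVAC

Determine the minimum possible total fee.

19

The greedy cost-per-new-task heuristic would pick Ravi, Theo, and Yara for 22, but a cheaper cover exists.
Choose Yara and Theo: together they cover flooring, framing, roofing, HVAC — every task.
Total fee: 10 + 9 = 19.
No cover costs less than 19.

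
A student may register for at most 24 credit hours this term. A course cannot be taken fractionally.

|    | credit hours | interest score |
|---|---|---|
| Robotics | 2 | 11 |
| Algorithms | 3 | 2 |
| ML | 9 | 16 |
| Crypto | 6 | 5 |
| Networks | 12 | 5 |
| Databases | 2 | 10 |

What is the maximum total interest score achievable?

This is an integer program with binary decision variables.
Allowing fractional choices, the relaxed optimum would be about 44.8, but courses are indivisible.
Robotics + ML + Crypto + Databases: credit hours 2 + 9 + 6 + 2 = 19 ≤ 24, interest score 11 + 16 + 5 + 10 = 42.
Robotics + Algorithms + ML + Crypto + Databases: credit hours 2 + 3 + 9 + 6 + 2 = 22 ≤ 24, interest score 11 + 2 + 16 + 5 + 10 = 44.
Robotics + Algorithms + ML + Databases: credit hours 2 + 3 + 9 + 2 = 16 ≤ 24, interest score 11 + 2 + 16 + 10 = 39.
Best is Robotics, Algorithms, ML, Crypto, and Databases with total interest score 44.

44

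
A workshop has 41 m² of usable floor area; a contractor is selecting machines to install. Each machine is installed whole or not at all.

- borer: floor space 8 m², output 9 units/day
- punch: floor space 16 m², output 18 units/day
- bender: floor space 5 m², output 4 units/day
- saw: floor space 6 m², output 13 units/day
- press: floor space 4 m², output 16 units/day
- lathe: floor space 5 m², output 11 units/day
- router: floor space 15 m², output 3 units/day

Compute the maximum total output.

67

Allowing fractional choices, the relaxed optimum would be about 68.6, but machines are indivisible.
borer + punch + saw + press + lathe: floor space 8 + 16 + 6 + 4 + 5 = 39 ≤ 41, output 9 + 18 + 13 + 16 + 11 = 67.
punch + bender + saw + press + lathe: floor space 16 + 5 + 6 + 4 + 5 = 36 ≤ 41, output 18 + 4 + 13 + 16 + 11 = 62.
Best is borer, punch, saw, press, and lathe with total output 67.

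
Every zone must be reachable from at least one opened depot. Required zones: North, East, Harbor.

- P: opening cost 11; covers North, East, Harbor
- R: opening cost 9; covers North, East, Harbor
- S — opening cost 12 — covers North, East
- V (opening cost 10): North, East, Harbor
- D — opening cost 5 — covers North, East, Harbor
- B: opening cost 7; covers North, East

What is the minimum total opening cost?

D alone covers North, East, Harbor — every zone.
Total opening cost: 5.
No cover costs less than 5.

5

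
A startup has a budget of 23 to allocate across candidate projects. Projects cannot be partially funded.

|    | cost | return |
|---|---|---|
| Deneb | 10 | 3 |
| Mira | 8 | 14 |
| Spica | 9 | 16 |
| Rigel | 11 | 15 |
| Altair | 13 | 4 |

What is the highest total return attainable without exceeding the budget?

Allowing fractional choices, the relaxed optimum would be about 38.2, but projects are indivisible.
Spica + Rigel: cost 9 + 11 = 20 ≤ 23, return 16 + 15 = 31.
Mira + Spica: cost 8 + 9 = 17 ≤ 23, return 14 + 16 = 30.
Best is Spica and Rigel with total return 31.

31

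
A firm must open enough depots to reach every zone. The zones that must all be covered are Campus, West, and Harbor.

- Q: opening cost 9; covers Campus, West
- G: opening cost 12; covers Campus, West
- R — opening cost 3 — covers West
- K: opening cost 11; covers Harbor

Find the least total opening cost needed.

This is an integer covering problem.
The greedy cost-per-new-zone heuristic would pick R, Q, and K for 23, but a cheaper cover exists.
Choose Q and K: together they cover Campus, West, Harbor — every zone.
Total opening cost: 9 + 11 = 20.
No cover costs less than 20.

20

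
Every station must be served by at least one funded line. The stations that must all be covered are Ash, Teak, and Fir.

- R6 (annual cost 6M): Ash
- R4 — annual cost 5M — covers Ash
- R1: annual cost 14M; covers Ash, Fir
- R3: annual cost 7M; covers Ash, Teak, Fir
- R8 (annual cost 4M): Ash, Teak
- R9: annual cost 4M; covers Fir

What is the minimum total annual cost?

This is an integer covering problem.
The greedy cost-per-new-station heuristic would pick R8 and R9 for 8, but a cheaper cover exists.
R3 alone covers Ash, Teak, Fir — every station.
Total annual cost: 7.
No cover costs less than 7.

7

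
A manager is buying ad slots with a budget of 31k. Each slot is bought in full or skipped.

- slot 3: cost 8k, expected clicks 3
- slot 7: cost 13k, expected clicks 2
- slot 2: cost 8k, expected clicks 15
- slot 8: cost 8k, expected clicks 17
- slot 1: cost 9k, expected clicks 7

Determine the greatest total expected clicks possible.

39

Allowing fractional choices, the relaxed optimum would be about 41.2, but ad slots are indivisible.
slot 2 + slot 8 + slot 1: cost 8 + 8 + 9 = 25 ≤ 31, expected clicks 15 + 17 + 7 = 39.
slot 3 + slot 2 + slot 8: cost 8 + 8 + 8 = 24 ≤ 31, expected clicks 3 + 15 + 17 = 35.
Best is slot 2, slot 8, and slot 1 with total expected clicks 39.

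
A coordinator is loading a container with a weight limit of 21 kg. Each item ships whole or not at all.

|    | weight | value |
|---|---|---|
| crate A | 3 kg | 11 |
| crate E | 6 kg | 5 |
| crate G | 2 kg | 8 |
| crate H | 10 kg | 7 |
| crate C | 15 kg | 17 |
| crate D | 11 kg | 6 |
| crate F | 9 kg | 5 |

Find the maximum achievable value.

36

Allowing fractional choices, the relaxed optimum would be about 36.8, but items are indivisible.
crate A + crate G + crate C: weight 3 + 2 + 15 = 20 ≤ 21, value 11 + 8 + 17 = 36.
crate A + crate E + crate G + crate H: weight 3 + 6 + 2 + 10 = 21 ≤ 21, value 11 + 5 + 8 + 7 = 31.
Best is crate A, crate G, and crate C with total value 36.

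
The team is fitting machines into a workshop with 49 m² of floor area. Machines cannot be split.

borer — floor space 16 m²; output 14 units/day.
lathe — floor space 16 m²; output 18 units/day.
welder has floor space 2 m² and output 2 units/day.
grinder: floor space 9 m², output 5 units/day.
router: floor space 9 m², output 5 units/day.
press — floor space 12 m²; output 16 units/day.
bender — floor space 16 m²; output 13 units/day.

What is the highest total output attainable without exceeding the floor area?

50

This is a 0-1 knapsack instance.
Take borer, lathe, welder, and press: floor space 16 + 16 + 2 + 12 = 46 ≤ 49, output 14 + 18 + 2 + 16 = 50.
No other feasible combination does better.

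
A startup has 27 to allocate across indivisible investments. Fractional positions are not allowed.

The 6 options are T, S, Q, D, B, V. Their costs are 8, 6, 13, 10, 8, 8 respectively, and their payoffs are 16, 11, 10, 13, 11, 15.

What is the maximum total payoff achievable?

Allowing fractional choices, the relaxed optimum would be about 48.9, but investments are indivisible.
T + B + V: cost 8 + 8 + 8 = 24 ≤ 27, payoff 16 + 11 + 15 = 42.
T + S + V: cost 8 + 6 + 8 = 22 ≤ 27, payoff 16 + 11 + 15 = 42.
T + D + V: cost 8 + 10 + 8 = 26 ≤ 27, payoff 16 + 13 + 15 = 44.
Best is T, D, and V with total payoff 44.

44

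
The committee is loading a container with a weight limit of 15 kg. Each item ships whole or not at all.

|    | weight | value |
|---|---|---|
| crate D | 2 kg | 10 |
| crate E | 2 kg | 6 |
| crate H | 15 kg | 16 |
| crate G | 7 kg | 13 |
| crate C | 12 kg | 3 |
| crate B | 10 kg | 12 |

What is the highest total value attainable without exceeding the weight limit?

Treat it as a binary knapsack problem.
Allowing fractional choices, the relaxed optimum would be about 33.8, but items are indivisible.
crate D + crate E + crate B: weight 2 + 2 + 10 = 14 ≤ 15, value 10 + 6 + 12 = 28.
crate D + crate E + crate G: weight 2 + 2 + 7 = 11 ≤ 15, value 10 + 6 + 13 = 29.
Best is crate D, crate E, and crate G with total value 29.

29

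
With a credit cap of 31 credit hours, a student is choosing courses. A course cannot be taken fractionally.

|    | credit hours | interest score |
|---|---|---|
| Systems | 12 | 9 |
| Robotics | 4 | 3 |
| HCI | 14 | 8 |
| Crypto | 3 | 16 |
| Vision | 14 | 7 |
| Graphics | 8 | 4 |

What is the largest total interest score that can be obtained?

33

This is an integer program with binary decision variables.
Systems + Robotics + Crypto + Graphics: credit hours 12 + 4 + 3 + 8 = 27 ≤ 31, interest score 9 + 3 + 16 + 4 = 32.
Systems + HCI + Crypto: credit hours 12 + 14 + 3 = 29 ≤ 31, interest score 9 + 8 + 16 = 33.
Best is Systems, HCI, and Crypto with total interest score 33.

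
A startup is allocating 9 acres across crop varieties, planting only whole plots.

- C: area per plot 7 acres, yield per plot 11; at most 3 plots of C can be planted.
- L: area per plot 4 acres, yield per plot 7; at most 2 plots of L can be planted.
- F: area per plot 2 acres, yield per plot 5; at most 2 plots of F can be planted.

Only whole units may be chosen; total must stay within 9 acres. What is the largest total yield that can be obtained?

This is a bounded integer knapsack.
F has the best ratio (5/2); taking only F gives at most 2×5 = 10 (stopped by the supply cap of 2).
Mixing does better — 1×L and 2×F: area 8 ≤ 9, yield 1·7 + 2·5 = 17.

17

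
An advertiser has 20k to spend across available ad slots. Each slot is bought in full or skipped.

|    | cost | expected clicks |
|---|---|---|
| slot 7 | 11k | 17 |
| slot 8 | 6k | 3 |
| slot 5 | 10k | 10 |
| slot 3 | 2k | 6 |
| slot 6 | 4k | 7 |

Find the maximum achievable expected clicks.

30

Allowing fractional choices, the relaxed optimum would be about 33.0, but ad slots are indivisible.
slot 7 + slot 3 + slot 6: cost 11 + 2 + 4 = 17 ≤ 20, expected clicks 17 + 6 + 7 = 30.
slot 7 + slot 8 + slot 3: cost 11 + 6 + 2 = 19 ≤ 20, expected clicks 17 + 3 + 6 = 26.
Best is slot 7, slot 3, and slot 6 with total expected clicks 30.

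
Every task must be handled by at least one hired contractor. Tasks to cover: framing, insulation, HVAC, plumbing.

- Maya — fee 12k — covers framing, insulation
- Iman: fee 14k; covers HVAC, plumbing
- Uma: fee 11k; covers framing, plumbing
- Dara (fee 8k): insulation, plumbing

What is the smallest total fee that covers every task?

26

This is a weighted set-cover instance.
Choose Maya and Iman: together they cover framing, insulation, HVAC, plumbing — every task.
Total fee: 12 + 14 = 26.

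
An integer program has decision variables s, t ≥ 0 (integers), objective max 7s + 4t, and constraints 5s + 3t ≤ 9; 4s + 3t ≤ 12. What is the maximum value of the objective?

12

(s,t)=(0,3): 5·0+3·3=9≤9, 4·0+3·3=9≤12, objective 12.
(s,t)=(1,1): 5·1+3·1=8≤9, 4·1+3·1=7≤12, objective 11.
(s,t)=(0,2): 5·0+3·2=6≤9, 4·0+3·2=6≤12, objective 8.
No feasible integer point exceeds 12.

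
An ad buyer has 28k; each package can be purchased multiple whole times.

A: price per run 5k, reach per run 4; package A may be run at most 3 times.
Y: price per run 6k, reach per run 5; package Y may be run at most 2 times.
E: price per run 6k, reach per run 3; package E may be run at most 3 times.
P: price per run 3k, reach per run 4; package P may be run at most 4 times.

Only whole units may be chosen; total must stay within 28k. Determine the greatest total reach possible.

P has the best ratio (4/3); taking only P gives at most 4×4 = 16 (stopped by the supply cap of 4).
Mixing does better — 2×A, 1×Y, and 4×P: price 28 ≤ 28, reach 2·4 + 1·5 + 4·4 = 29.

29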